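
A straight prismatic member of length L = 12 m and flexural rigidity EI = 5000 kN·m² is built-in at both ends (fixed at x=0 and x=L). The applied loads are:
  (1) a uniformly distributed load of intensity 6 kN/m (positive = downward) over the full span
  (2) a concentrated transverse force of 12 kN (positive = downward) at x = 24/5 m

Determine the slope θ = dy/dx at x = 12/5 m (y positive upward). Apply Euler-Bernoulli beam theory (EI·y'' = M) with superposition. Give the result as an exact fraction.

θ(12/5) = -43092/1953125 rad

Load 1 — uniform load w=6 kN/m over full span:
  θ_1 = -wx(L-x)(L-2x)/(12EI) = -6·(12/5)·(12-(12/5))·(12-2·(12/5))/(12·5000) = -1296/78125 rad
Load 2 — point force P=12 kN at a=24/5 m (b=L-a=36/5):
  θ_2 = -Pb²x(2aL-(3a+b)x)/(2L³EI)  [x≤a] = -12·(36/5)²·(12/5)·(2·(24/5)·12-(3·(24/5)+(36/5))·(12/5))/(2·12³·5000) = -10692/1953125 rad
Superposition: θ = Σ θ_i = -43092/1953125 rad ≈ -0.022063 rad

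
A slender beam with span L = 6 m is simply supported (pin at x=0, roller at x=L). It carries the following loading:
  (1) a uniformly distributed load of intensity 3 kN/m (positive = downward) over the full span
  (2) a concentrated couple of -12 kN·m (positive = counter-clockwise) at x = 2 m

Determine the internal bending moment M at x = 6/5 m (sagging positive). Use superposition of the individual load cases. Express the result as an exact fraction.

M(6/5) = 156/25 kN·m

Load 1 — uniform load w=3 kN/m over full span:
  M_1 = wx(L-x)/2 = 3·(6/5)·(6-(6/5))/2 = 216/25 kN·m
Load 2 — applied couple M₀=-12 kN·m at a=2 m (b=L-a=4):
  M_2 = M₀x/L  [x≤a] = (-12)·(6/5)/6 = -12/5 kN·m
Superposition: M = Σ M_i = 156/25 kN·m ≈ 6.240000 kN·m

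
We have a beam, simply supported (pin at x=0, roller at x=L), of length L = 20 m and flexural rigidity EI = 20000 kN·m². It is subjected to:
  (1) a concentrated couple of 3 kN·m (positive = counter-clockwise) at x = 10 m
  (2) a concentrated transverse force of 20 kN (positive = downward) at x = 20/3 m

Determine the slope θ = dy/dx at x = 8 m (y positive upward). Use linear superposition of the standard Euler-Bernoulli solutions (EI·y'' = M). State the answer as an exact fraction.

θ(8) = -66937/16200000 rad

Load 1 — applied couple M₀=3 kN·m at a=10 m (b=L-a=10):
  θ_1 = (M₀x²/(2L)+C₁)/EI  [x≤a] with C₁=M₀(3b²-L²)/(6L)=-5/2 = (3·8²/(2·20)+(-5/2))/20000 = 23/200000 rad
Load 2 — point force P=20 kN at a=20/3 m (b=L-a=40/3):
  θ_2 = -Pa(2L²-6Lx+3x²+a²)/(6LEI)  [x>a] = -20·(20/3)·(2·20²-6·20·8+3·8²+(20/3)²)/(6·20·20000) = -43/10125 rad
Superposition: θ = Σ θ_i = -66937/16200000 rad ≈ -0.004132 rad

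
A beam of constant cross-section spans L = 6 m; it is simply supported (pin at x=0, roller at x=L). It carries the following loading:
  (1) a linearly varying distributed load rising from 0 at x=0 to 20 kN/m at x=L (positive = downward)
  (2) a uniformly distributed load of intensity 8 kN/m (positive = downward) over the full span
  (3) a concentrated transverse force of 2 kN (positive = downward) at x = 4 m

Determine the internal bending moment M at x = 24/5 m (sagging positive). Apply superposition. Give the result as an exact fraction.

M(24/5) = 296/5 kN·m

Load 1 — triangular load w₀=20 kN/m (0→w₀ over full span):
  M_1 = w₀Lx/6 - w₀x³/(6L) = 20·6·(24/5)/6 - 20·(24/5)³/(6·6) = 864/25 kN·m
Load 2 — uniform load w=8 kN/m over full span:
  M_2 = wx(L-x)/2 = 8·(24/5)·(6-(24/5))/2 = 576/25 kN·m
Load 3 — point force P=2 kN at a=4 m (b=L-a=2):
  M_3 = Pa(L-x)/L  [x>a] = 2·4·(6-(24/5))/6 = 8/5 kN·m
Superposition: M = Σ M_i = 296/5 kN·m ≈ 59.200000 kN·m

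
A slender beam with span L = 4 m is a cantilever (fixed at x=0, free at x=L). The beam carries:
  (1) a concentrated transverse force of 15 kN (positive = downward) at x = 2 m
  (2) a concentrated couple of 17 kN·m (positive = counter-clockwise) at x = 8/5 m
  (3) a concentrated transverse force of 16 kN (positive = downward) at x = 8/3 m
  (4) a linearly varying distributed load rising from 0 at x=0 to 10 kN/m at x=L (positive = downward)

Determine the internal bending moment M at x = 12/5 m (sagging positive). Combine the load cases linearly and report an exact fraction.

Load 1 — point force P=15 kN at a=2 m (b=L-a=2):
  M_1 = 0  [x>a] = 0 kN·m
Load 2 — applied couple M₀=17 kN·m at a=8/5 m (b=L-a=12/5):
  M_2 = 0  [x>a] = 0 kN·m
Load 3 — point force P=16 kN at a=8/3 m (b=L-a=4/3):
  M_3 = -P(a-x)  [x≤a] = -16·((8/3)-(12/5)) = -64/15 kN·m
Load 4 — triangular load w₀=10 kN/m (0→w₀ over full span):
  M_4 = w₀Lx/2 - w₀L²/3 - w₀x³/(6L) = 10·4·(12/5)/2 - 10·4²/3 - 10·(12/5)³/(6·4) = -832/75 kN·m
Superposition: M = Σ M_i = -384/25 kN·m ≈ -15.360000 kN·m

M(12/5) = -384/25 kN·m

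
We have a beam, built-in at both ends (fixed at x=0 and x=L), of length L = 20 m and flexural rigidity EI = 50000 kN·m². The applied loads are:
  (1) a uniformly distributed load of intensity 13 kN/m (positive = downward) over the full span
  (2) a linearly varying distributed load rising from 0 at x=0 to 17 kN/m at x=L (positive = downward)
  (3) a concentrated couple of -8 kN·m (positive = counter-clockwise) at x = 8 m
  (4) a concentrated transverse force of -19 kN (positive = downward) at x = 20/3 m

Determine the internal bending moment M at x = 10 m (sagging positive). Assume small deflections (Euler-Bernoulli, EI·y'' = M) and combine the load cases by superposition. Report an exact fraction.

Load 1 — uniform load w=13 kN/m over full span:
  M_1 = wLx/2 - wL²/12 - wx²/2 = 13·20·10/2 - 13·20²/12 - 13·10²/2 = 650/3 kN·m
Load 2 — triangular load w₀=17 kN/m (0→w₀ over full span):
  M_2 = 3w₀Lx/20 - w₀L²/30 - w₀x³/(6L) = 3·17·20·10/20 - 17·20²/30 - 17·10³/(6·20) = 425/3 kN·m
Load 3 — applied couple M₀=-8 kN·m at a=8 m (b=L-a=12):
  M_3 = R_Ax - M_A - M₀  [x>a] with R_A=-72/125, M_A=-24/25 = (-72/125)·10 - (-24/25) - (-8) = 16/5 kN·m
Load 4 — point force P=-19 kN at a=20/3 m (b=L-a=40/3):
  M_4 = Pa²(a+3b)(L-x)/L³ - Pa²b/L²  [x>a] = (-19)·(20/3)²·((20/3)+3·(40/3))·(20-10)/20³ - (-19)·(20/3)²·(40/3)/20² = -190/9 kN·m
Superposition: M = Σ M_i = 15319/45 kN·m ≈ 340.422222 kN·m

M(10) = 15319/45 kN·m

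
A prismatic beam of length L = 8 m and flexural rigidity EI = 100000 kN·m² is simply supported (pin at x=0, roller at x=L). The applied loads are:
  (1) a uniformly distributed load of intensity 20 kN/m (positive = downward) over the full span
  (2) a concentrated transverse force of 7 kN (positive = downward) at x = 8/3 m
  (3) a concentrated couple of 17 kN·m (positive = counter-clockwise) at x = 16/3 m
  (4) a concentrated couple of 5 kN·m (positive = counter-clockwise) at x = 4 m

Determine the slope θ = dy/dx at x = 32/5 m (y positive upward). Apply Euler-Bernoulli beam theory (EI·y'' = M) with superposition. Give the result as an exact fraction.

θ(32/5) = 742093/202500000 rad

Load 1 — uniform load w=20 kN/m over full span:
  θ_1 = -w(L³-6Lx²+4x³)/(24EI) = -20·(8³-6·8·(32/5)²+4·(32/5)³)/(24·100000) = 264/78125 rad
Load 2 — point force P=7 kN at a=8/3 m (b=L-a=16/3):
  θ_2 = -Pa(2L²-6Lx+3x²+a²)/(6LEI)  [x>a] = -7·(8/3)·(2·8²-6·8·(32/5)+3·(32/5)²+(8/3)²)/(6·8·100000) = 1211/6328125 rad
Load 3 — applied couple M₀=17 kN·m at a=16/3 m (b=L-a=8/3):
  θ_3 = (M₀x²/(2L)-M₀(x-a)+C₁)/EI  [x>a] with C₁=M₀(3b²-L²)/(6L)=-136/9 = (17·(32/5)²/(2·8)-17·((32/5)-(16/3))+(-136/9))/100000 = 289/2812500 rad
Load 4 — applied couple M₀=5 kN·m at a=4 m (b=L-a=4):
  θ_4 = (M₀x²/(2L)-M₀(x-a)+C₁)/EI  [x>a] with C₁=M₀(3b²-L²)/(6L)=-5/3 = (5·(32/5)²/(2·8)-5·((32/5)-4)+(-5/3))/100000 = -13/1500000 rad
Superposition: θ = Σ θ_i = 742093/202500000 rad ≈ 0.003665 rad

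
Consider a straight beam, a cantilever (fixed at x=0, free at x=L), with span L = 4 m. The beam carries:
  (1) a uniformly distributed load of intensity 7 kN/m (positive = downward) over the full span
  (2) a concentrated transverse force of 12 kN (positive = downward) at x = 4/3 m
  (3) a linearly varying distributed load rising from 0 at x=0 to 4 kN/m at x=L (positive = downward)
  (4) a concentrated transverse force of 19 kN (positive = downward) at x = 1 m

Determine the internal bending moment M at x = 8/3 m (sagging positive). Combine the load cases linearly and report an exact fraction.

M(8/3) = -760/81 kN·m

Load 1 — uniform load w=7 kN/m over full span:
  M_1 = -w(L-x)²/2 = -7·(4-(8/3))²/2 = -56/9 kN·m
Load 2 — point force P=12 kN at a=4/3 m (b=L-a=8/3):
  M_2 = 0  [x>a] = 0 kN·m
Load 3 — triangular load w₀=4 kN/m (0→w₀ over full span):
  M_3 = w₀Lx/2 - w₀L²/3 - w₀x³/(6L) = 4·4·(8/3)/2 - 4·4²/3 - 4·(8/3)³/(6·4) = -256/81 kN·m
Load 4 — point force P=19 kN at a=1 m (b=L-a=3):
  M_4 = 0  [x>a] = 0 kN·m
Superposition: M = Σ M_i = -760/81 kN·m ≈ -9.382716 kN·m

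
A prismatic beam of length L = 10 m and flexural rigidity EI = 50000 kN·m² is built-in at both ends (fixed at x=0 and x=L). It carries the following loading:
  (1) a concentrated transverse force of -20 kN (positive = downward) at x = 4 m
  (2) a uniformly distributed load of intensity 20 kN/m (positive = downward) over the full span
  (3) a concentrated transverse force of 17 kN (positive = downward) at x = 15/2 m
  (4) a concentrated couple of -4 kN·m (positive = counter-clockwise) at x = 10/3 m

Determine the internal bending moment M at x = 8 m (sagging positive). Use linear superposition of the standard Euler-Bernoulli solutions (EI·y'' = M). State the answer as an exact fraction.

M(8) = 7123/2400 kN·m

Load 1 — point force P=-20 kN at a=4 m (b=L-a=6):
  M_1 = Pa²(a+3b)(L-x)/L³ - Pa²b/L²  [x>a] = (-20)·4²·(4+3·6)·(10-8)/10³ - (-20)·4²·6/10² = 128/25 kN·m
Load 2 — uniform load w=20 kN/m over full span:
  M_2 = wLx/2 - wL²/12 - wx²/2 = 20·10·8/2 - 20·10²/12 - 20·8²/2 = -20/3 kN·m
Load 3 — point force P=17 kN at a=15/2 m (b=L-a=5/2):
  M_3 = Pa²(a+3b)(L-x)/L³ - Pa²b/L²  [x>a] = 17·(15/2)²·((15/2)+3·(5/2))·(10-8)/10³ - 17·(15/2)²·(5/2)/10² = 153/32 kN·m
Load 4 — applied couple M₀=-4 kN·m at a=10/3 m (b=L-a=20/3):
  M_4 = R_Ax - M_A - M₀  [x>a] with R_A=-8/15, M_A=0 = (-8/15)·8 - 0 - (-4) = -4/15 kN·m
Superposition: M = Σ M_i = 7123/2400 kN·m ≈ 2.967917 kN·m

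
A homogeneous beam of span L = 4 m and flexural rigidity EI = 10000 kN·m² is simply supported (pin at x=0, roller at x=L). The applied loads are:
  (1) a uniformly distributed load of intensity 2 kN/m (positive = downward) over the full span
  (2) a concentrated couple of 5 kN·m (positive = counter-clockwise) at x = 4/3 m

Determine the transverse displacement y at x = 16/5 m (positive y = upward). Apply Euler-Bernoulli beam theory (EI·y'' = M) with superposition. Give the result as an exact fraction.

Load 1 — uniform load w=2 kN/m over full span:
  y_1 = -wx(L³-2Lx²+x³)/(24EI) = -2·(16/5)·(4³-2·4·(16/5)²+(16/5)³)/(24·10000) = -464/1171875 m
Load 2 — applied couple M₀=5 kN·m at a=4/3 m (b=L-a=8/3):
  y_2 = (M₀x³/(6L)-M₀(x-a)²/2+C₁x)/EI  [x>a] with C₁=M₀(3b²-L²)/(6L)=10/9 = (5·(16/5)³/(6·4)-5·((16/5)-(4/3))²/2+(10/9)·(16/5))/10000 = 47/281250 m
Superposition: y = Σ y_i = -1609/7031250 m ≈ -0.000229 m

y(16/5) = -1609/7031250 m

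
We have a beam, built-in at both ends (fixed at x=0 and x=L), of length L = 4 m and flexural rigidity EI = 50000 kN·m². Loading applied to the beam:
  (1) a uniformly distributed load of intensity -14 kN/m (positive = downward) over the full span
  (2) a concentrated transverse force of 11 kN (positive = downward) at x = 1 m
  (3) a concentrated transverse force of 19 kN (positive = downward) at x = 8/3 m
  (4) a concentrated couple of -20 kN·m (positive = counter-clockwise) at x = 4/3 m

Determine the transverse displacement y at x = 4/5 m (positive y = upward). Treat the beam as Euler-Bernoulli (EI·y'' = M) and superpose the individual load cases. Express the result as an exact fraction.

y(4/5) = 69347/5062500000 m

Load 1 — uniform load w=-14 kN/m over full span:
  y_1 = -wx²(L-x)²/(24EI) = -(-14)·(4/5)²·(4-(4/5))²/(24·50000) = 448/5859375 m
Load 2 — point force P=11 kN at a=1 m (b=L-a=3):
  y_2 = -Pb²x²(3aL-(3a+b)x)/(6L³EI)  [x≤a] = -11·3²·(4/5)²·(3·1·4-(3·1+3)·(4/5))/(6·4³·50000) = -297/12500000 m
Load 3 — point force P=19 kN at a=8/3 m (b=L-a=4/3):
  y_3 = -Pb²x²(3aL-(3a+b)x)/(6L³EI)  [x≤a] = -19·(4/3)²·(4/5)²·(3·(8/3)·4-(3·(8/3)+(4/3))·(4/5))/(6·4³·50000) = -874/31640625 m
Load 4 — applied couple M₀=-20 kN·m at a=4/3 m (b=L-a=8/3):
  y_4 = (R_Ax³/6 - M_Ax²/2)/EI  [x≤a] with R_A=-20/3, M_A=0 = ((-20/3)·(4/5)³/6 - 0·(4/5)²/2)/50000 = -8/703125 m
Superposition: y = Σ y_i = 69347/5062500000 m ≈ 0.000014 m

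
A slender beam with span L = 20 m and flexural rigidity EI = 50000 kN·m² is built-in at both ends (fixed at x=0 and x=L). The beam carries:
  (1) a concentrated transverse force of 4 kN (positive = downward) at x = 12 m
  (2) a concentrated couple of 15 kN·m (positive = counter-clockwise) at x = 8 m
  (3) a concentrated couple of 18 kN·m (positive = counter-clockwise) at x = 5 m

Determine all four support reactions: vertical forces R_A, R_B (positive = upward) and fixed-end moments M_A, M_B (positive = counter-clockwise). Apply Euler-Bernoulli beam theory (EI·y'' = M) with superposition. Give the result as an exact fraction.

Load 1 — point force P=4 kN at a=12 m (b=L-a=8):
  R_A = Pb²(3a+b)/L³ = 4·8²·(3·12+8)/20³ = 176/125 kN
  M_A = Pab²/L² = 4·12·8²/20² = 192/25 kN·m
  R_B = Pa²(a+3b)/L³ = 4·12²·(12+3·8)/20³ = 324/125 kN
  M_B = -Pa²b/L² = -4·12²·8/20² = -288/25 kN·m
Load 2 — applied couple M₀=15 kN·m at a=8 m (b=L-a=12):
  R_A = 6M₀ab/L³ = 6·15·8·12/20³ = 27/25 kN
  M_A = M₀b(2a-b)/L² = 15·12·(2·8-12)/20² = 9/5 kN·m
  R_B = -6M₀ab/L³ = -6·15·8·12/20³ = -27/25 kN
  M_B = M₀a(2b-a)/L² = 15·8·(2·12-8)/20² = 24/5 kN·m
Load 3 — applied couple M₀=18 kN·m at a=5 m (b=L-a=15):
  R_A = 6M₀ab/L³ = 6·18·5·15/20³ = 81/80 kN
  M_A = M₀b(2a-b)/L² = 18·15·(2·5-15)/20² = -27/8 kN·m
  R_B = -6M₀ab/L³ = -6·18·5·15/20³ = -81/80 kN
  M_B = M₀a(2b-a)/L² = 18·5·(2·15-5)/20² = 45/8 kN·m
Superposition: R_A = 7001/2000 kN, M_A = 1221/200 kN·m, R_B = 999/2000 kN, M_B = -219/200 kN·m

R_A = 7001/2000 kN, M_A = 1221/200 kN·m, R_B = 999/2000 kN, M_B = -219/200 kN·m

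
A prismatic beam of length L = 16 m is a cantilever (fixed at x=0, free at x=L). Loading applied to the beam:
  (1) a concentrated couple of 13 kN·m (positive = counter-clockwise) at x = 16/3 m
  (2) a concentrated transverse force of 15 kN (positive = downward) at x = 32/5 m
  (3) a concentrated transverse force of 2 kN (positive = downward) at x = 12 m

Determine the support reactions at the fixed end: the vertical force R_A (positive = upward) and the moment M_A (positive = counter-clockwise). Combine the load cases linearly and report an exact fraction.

R_A = 17 kN, M_A = 107 kN·m

Load 1 — applied couple M₀=13 kN·m at a=16/3 m (b=L-a=32/3):
  R_A = 0 kN
  M_A = -M₀ = -13 kN·m
Load 2 — point force P=15 kN at a=32/5 m (b=L-a=48/5):
  R_A = P = 15 kN
  M_A = Pa = 15·(32/5) = 96 kN·m
Load 3 — point force P=2 kN at a=12 m (b=L-a=4):
  R_A = P = 2 kN
  M_A = Pa = 2·12 = 24 kN·m
Superposition: R_A = 17 kN, M_A = 107 kN·m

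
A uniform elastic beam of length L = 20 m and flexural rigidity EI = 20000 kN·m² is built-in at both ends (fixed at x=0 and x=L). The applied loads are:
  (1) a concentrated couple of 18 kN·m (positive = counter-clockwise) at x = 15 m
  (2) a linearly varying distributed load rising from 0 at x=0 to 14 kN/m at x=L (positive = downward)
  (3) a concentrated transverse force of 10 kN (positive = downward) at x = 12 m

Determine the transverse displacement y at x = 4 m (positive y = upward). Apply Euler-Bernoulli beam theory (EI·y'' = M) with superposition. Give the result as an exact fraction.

Load 1 — applied couple M₀=18 kN·m at a=15 m (b=L-a=5):
  y_1 = (R_Ax³/6 - M_Ax²/2)/EI  [x≤a] with R_A=81/80, M_A=45/8 = ((81/80)·4³/6 - (45/8)·4²/2)/20000 = -171/100000 m
Load 2 — triangular load w₀=14 kN/m (0→w₀ over full span):
  y_2 = -w₀x²(L-x)²(x+2L)/(120LEI) = -14·4²·(20-4)²·(4+2·20)/(120·20·20000) = -2464/46875 m
Load 3 — point force P=10 kN at a=12 m (b=L-a=8):
  y_3 = -Pb²x²(3aL-(3a+b)x)/(6L³EI)  [x≤a] = -10·8²·4²·(3·12·20-(3·12+8)·4)/(6·20³·20000) = -272/46875 m
Superposition: y = Σ y_i = -30039/500000 m ≈ -0.060078 m

y(4) = -30039/500000 m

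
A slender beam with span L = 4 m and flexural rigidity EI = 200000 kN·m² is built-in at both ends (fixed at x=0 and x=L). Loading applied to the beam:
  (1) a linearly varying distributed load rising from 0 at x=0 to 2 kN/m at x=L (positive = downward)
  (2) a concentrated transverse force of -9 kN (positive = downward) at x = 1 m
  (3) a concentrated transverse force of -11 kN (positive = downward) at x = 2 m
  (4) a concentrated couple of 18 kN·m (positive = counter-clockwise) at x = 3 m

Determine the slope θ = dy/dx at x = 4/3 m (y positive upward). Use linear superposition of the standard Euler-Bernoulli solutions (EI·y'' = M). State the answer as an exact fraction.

Load 1 — triangular load w₀=2 kN/m (0→w₀ over full span):
  θ_1 = -w₀(2x(L-x)(L-2x)(x+2L)+x²(L-x)²)/(120LEI) = -2·(2·(4/3)·(4-(4/3))·(4-2·(4/3))·((4/3)+2·4)+(4/3)²·(4-(4/3))²)/(120·4·200000) = -8/3796875 rad
Load 2 — point force P=-9 kN at a=1 m (b=L-a=3):
  θ_2 = Pa²(L-x)(2bL-(3b+a)(L-x))/(2L³EI)  [x>a] = (-9)·1²·(4-(4/3))·(2·3·4-(3·3+1)·(4-(4/3)))/(2·4³·200000) = 1/400000 rad
Load 3 — point force P=-11 kN at a=2 m (b=L-a=2):
  θ_3 = -Pb²x(2aL-(3a+b)x)/(2L³EI)  [x≤a] = -(-11)·2²·(4/3)·(2·2·4-(3·2+2)·(4/3))/(2·4³·200000) = 11/900000 rad
Load 4 — applied couple M₀=18 kN·m at a=3 m (b=L-a=1):
  θ_4 = (R_Ax²/2 - M_Ax)/EI  [x≤a] with R_A=81/16, M_A=45/8 = ((81/16)·(4/3)²/2 - (45/8)·(4/3))/200000 = -3/200000 rad
Superposition: θ = Σ θ_i = -1159/486000000 rad ≈ -0.000002 rad

θ(4/3) = -1159/486000000 rad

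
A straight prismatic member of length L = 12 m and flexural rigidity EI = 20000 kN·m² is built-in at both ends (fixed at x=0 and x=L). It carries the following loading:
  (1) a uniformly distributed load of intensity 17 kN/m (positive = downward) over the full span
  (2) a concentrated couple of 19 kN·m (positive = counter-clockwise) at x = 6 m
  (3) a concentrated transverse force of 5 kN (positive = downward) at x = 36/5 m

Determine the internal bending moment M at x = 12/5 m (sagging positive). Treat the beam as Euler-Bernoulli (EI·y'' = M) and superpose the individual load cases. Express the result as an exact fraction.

Load 1 — uniform load w=17 kN/m over full span:
  M_1 = wLx/2 - wL²/12 - wx²/2 = 17·12·(12/5)/2 - 17·12²/12 - 17·(12/5)²/2 = -204/25 kN·m
Load 2 — applied couple M₀=19 kN·m at a=6 m (b=L-a=6):
  M_2 = R_Ax - M_A  [x≤a] with R_A=19/8, M_A=19/4 = (19/8)·(12/5) - (19/4) = 19/20 kN·m
Load 3 — point force P=5 kN at a=36/5 m (b=L-a=24/5):
  M_3 = Pb²(3a+b)x/L³ - Pab²/L²  [x≤a] = 5·(24/5)²·(3·(36/5)+(24/5))·(12/5)/12³ - 5·(36/5)·(24/5)²/12² = -192/125 kN·m
Superposition: M = Σ M_i = -4373/500 kN·m ≈ -8.746000 kN·m

M(12/5) = -4373/500 kN·m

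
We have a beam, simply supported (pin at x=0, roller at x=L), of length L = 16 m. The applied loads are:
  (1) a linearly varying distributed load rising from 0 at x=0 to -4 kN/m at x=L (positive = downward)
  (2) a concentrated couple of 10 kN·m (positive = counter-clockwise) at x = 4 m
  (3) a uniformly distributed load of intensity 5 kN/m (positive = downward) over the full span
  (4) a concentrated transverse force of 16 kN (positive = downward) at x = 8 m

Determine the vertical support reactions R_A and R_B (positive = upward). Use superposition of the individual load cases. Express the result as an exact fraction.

R_A = 911/24 kN, R_B = 625/24 kN

Load 1 — triangular load w₀=-4 kN/m (0→w₀ over full span):
  R_A = w₀L/6 = (-4)·16/6 = -32/3 kN
  R_B = w₀L/3 = (-4)·16/3 = -64/3 kN
Load 2 — applied couple M₀=10 kN·m at a=4 m (b=L-a=12):
  R_A = M₀/L = 10/16 = 5/8 kN
  R_B = -M₀/L = -10/16 = -5/8 kN
Load 3 — uniform load w=5 kN/m over full span:
  R_A = wL/2 = 5·16/2 = 40 kN
  R_B = wL/2 = 5·16/2 = 40 kN
Load 4 — point force P=16 kN at a=8 m (b=L-a=8):
  R_A = Pb/L = 16·8/16 = 8 kN
  R_B = Pa/L = 16·8/16 = 8 kN
Superposition: R_A = 911/24 kN, R_B = 625/24 kN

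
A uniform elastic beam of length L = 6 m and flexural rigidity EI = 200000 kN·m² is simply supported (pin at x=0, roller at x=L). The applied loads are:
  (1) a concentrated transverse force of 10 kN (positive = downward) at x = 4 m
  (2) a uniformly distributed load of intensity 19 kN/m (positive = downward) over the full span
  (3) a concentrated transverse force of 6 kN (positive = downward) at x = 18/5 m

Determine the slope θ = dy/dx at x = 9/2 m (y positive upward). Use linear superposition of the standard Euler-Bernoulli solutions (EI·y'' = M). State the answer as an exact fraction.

Load 1 — point force P=10 kN at a=4 m (b=L-a=2):
  θ_1 = -Pa(2L²-6Lx+3x²+a²)/(6LEI)  [x>a] = -10·4·(2·6²-6·6·(9/2)+3·(9/2)²+4²)/(6·6·200000) = 53/720000 rad
Load 2 — uniform load w=19 kN/m over full span:
  θ_2 = -w(L³-6Lx²+4x³)/(24EI) = -19·(6³-6·6·(9/2)²+4·(9/2)³)/(24·200000) = 1881/3200000 rad
Load 3 — point force P=6 kN at a=18/5 m (b=L-a=12/5):
  θ_3 = -Pa(2L²-6Lx+3x²+a²)/(6LEI)  [x>a] = -6·(18/5)·(2·6²-6·6·(9/2)+3·(9/2)²+(18/5)²)/(6·6·200000) = 4887/100000000 rad
Superposition: θ = Σ θ_i = 2557057/3600000000 rad ≈ 0.000710 rad

θ(9/2) = 2557057/3600000000 rad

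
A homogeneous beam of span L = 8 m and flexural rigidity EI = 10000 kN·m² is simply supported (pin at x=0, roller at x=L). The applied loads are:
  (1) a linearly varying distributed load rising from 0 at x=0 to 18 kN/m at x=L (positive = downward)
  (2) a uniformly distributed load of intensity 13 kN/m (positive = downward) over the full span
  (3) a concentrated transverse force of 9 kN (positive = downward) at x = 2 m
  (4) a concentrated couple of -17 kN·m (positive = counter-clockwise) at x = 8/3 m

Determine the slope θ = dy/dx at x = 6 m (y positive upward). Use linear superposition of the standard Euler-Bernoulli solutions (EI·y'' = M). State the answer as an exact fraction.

Load 1 — triangular load w₀=18 kN/m (0→w₀ over full span):
  θ_1 = -w₀(7L⁴-30L²x²+15x⁴)/(360LEI) = -18·(7·8⁴-30·8²·6²+15·6⁴)/(360·8·10000) = 1313/100000 rad
Load 2 — uniform load w=13 kN/m over full span:
  θ_2 = -w(L³-6Lx²+4x³)/(24EI) = -13·(8³-6·8·6²+4·6³)/(24·10000) = 143/7500 rad
Load 3 — point force P=9 kN at a=2 m (b=L-a=6):
  θ_3 = -Pa(2L²-6Lx+3x²+a²)/(6LEI)  [x>a] = -9·2·(2·8²-6·8·6+3·6²+2²)/(6·8·10000) = 9/5000 rad
Load 4 — applied couple M₀=-17 kN·m at a=8/3 m (b=L-a=16/3):
  θ_4 = (M₀x²/(2L)-M₀(x-a)+C₁)/EI  [x>a] with C₁=M₀(3b²-L²)/(6L)=-68/9 = ((-17)·6²/(2·8)-(-17)·(6-(8/3))+(-68/9))/10000 = 391/360000 rad
Superposition: θ = Σ θ_i = 63149/1800000 rad ≈ 0.035083 rad

θ(6) = 63149/1800000 rad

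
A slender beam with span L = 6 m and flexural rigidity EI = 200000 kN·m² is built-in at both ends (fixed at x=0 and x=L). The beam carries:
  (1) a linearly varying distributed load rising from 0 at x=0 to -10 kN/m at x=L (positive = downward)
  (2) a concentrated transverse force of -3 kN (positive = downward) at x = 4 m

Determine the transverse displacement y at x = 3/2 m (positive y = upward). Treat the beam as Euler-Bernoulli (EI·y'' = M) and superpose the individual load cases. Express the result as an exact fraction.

y(3/2) = 2459/51200000 m

Load 1 — triangular load w₀=-10 kN/m (0→w₀ over full span):
  y_1 = -w₀x²(L-x)²(x+2L)/(120LEI) = -(-10)·(3/2)²·(6-(3/2))²·((3/2)+2·6)/(120·6·200000) = 2187/51200000 m
Load 2 — point force P=-3 kN at a=4 m (b=L-a=2):
  y_2 = -Pb²x²(3aL-(3a+b)x)/(6L³EI)  [x≤a] = -(-3)·2²·(3/2)²·(3·4·6-(3·4+2)·(3/2))/(6·6³·200000) = 17/3200000 m
Superposition: y = Σ y_i = 2459/51200000 m ≈ 0.000048 m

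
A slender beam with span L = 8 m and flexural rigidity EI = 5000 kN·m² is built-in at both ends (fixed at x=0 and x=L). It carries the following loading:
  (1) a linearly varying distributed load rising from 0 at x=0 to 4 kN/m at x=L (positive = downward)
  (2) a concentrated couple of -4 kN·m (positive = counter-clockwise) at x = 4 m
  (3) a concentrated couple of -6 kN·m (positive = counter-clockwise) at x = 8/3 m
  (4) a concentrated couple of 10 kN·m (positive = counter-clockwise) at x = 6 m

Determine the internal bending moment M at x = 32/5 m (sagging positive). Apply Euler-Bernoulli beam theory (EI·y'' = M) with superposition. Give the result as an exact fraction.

Load 1 — triangular load w₀=4 kN/m (0→w₀ over full span):
  M_1 = 3w₀Lx/20 - w₀L²/30 - w₀x³/(6L) = 3·4·8·(32/5)/20 - 4·8²/30 - 4·(32/5)³/(6·8) = 128/375 kN·m
Load 2 — applied couple M₀=-4 kN·m at a=4 m (b=L-a=4):
  M_2 = R_Ax - M_A - M₀  [x>a] with R_A=-3/4, M_A=-1 = (-3/4)·(32/5) - (-1) - (-4) = 1/5 kN·m
Load 3 — applied couple M₀=-6 kN·m at a=8/3 m (b=L-a=16/3):
  M_3 = R_Ax - M_A - M₀  [x>a] with R_A=-1, M_A=0 = (-1)·(32/5) - 0 - (-6) = -2/5 kN·m
Load 4 — applied couple M₀=10 kN·m at a=6 m (b=L-a=2):
  M_4 = R_Ax - M_A - M₀  [x>a] with R_A=45/32, M_A=25/8 = (45/32)·(32/5) - (25/8) - 10 = -33/8 kN·m
Superposition: M = Σ M_i = -11951/3000 kN·m ≈ -3.983667 kN·m

M(32/5) = -11951/3000 kN·m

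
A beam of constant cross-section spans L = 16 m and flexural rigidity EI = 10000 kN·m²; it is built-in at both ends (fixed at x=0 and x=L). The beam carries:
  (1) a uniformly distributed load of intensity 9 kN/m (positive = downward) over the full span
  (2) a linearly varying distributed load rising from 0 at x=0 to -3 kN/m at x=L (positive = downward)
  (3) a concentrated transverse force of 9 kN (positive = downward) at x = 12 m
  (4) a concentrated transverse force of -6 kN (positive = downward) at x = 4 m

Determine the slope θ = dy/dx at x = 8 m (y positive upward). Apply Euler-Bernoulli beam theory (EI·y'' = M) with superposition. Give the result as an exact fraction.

θ(8) = -43/50000 rad

Load 1 — uniform load w=9 kN/m over full span:
  θ_1 = -wx(L-x)(L-2x)/(12EI) = -9·8·(16-8)·(16-2·8)/(12·10000) = 0 rad
Load 2 — triangular load w₀=-3 kN/m (0→w₀ over full span):
  θ_2 = -w₀(2x(L-x)(L-2x)(x+2L)+x²(L-x)²)/(120LEI) = -(-3)·(2·8·(16-8)·(16-2·8)·(8+2·16)+8²·(16-8)²)/(120·16·10000) = 2/3125 rad
Load 3 — point force P=9 kN at a=12 m (b=L-a=4):
  θ_3 = -Pb²x(2aL-(3a+b)x)/(2L³EI)  [x≤a] = -9·4²·8·(2·12·16-(3·12+4)·8)/(2·16³·10000) = -9/10000 rad
Load 4 — point force P=-6 kN at a=4 m (b=L-a=12):
  θ_4 = Pa²(L-x)(2bL-(3b+a)(L-x))/(2L³EI)  [x>a] = (-6)·4²·(16-8)·(2·12·16-(3·12+4)·(16-8))/(2·16³·10000) = -3/5000 rad
Superposition: θ = Σ θ_i = -43/50000 rad ≈ -0.000860 rad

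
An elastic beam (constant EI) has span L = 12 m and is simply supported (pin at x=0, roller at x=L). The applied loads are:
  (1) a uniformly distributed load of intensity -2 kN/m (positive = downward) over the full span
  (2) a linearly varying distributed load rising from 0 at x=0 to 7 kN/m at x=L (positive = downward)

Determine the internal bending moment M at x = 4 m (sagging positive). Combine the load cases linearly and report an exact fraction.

Load 1 — uniform load w=-2 kN/m over full span:
  M_1 = wx(L-x)/2 = (-2)·4·(12-4)/2 = -32 kN·m
Load 2 — triangular load w₀=7 kN/m (0→w₀ over full span):
  M_2 = w₀Lx/6 - w₀x³/(6L) = 7·12·4/6 - 7·4³/(6·12) = 448/9 kN·m
Superposition: M = Σ M_i = 160/9 kN·m ≈ 17.777778 kN·m

M(4) = 160/9 kN·m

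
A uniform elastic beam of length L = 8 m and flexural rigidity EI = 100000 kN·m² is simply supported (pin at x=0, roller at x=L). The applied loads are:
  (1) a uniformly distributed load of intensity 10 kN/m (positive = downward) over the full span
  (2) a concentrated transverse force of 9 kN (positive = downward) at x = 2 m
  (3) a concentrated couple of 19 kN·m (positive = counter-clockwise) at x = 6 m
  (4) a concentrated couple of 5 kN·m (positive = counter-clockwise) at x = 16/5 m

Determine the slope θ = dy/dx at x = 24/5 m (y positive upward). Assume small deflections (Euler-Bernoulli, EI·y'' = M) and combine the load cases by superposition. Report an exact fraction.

θ(24/5) = 24191/30000000 rad

Load 1 — uniform load w=10 kN/m over full span:
  θ_1 = -w(L³-6Lx²+4x³)/(24EI) = -10·(8³-6·8·(24/5)²+4·(24/5)³)/(24·100000) = 148/234375 rad
Load 2 — point force P=9 kN at a=2 m (b=L-a=6):
  θ_2 = -Pa(2L²-6Lx+3x²+a²)/(6LEI)  [x>a] = -9·2·(2·8²-6·8·(24/5)+3·(24/5)²+2²)/(6·8·100000) = 549/5000000 rad
Load 3 — applied couple M₀=19 kN·m at a=6 m (b=L-a=2):
  θ_3 = (M₀x²/(2L)+C₁)/EI  [x≤a] with C₁=M₀(3b²-L²)/(6L)=-247/12 = (19·(24/5)²/(2·8)+(-247/12))/100000 = 2033/30000000 rad
Load 4 — applied couple M₀=5 kN·m at a=16/5 m (b=L-a=24/5):
  θ_4 = (M₀x²/(2L)-M₀(x-a)+C₁)/EI  [x>a] with C₁=M₀(3b²-L²)/(6L)=8/15 = (5·(24/5)²/(2·8)-5·((24/5)-(16/5))+(8/15))/100000 = -1/375000 rad
Superposition: θ = Σ θ_i = 24191/30000000 rad ≈ 0.000806 rad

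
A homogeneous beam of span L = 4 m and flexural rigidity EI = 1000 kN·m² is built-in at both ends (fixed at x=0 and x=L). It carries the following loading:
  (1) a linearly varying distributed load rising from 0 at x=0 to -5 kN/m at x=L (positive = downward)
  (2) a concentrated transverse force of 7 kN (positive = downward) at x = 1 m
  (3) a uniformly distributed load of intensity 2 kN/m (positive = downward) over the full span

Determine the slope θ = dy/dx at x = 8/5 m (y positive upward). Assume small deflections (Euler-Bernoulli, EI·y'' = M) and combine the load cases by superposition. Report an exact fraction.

θ(8/5) = 4/15625 rad

Load 1 — triangular load w₀=-5 kN/m (0→w₀ over full span):
  θ_1 = -w₀(2x(L-x)(L-2x)(x+2L)+x²(L-x)²)/(120LEI) = -(-5)·(2·(8/5)·(4-(8/5))·(4-2·(8/5))·((8/5)+2·4)+(8/5)²·(4-(8/5))²)/(120·4·1000) = 12/15625 rad
Load 2 — point force P=7 kN at a=1 m (b=L-a=3):
  θ_2 = Pa²(L-x)(2bL-(3b+a)(L-x))/(2L³EI)  [x>a] = 7·1²·(4-(8/5))·(2·3·4-(3·3+1)·(4-(8/5)))/(2·4³·1000) = 0 rad
Load 3 — uniform load w=2 kN/m over full span:
  θ_3 = -wx(L-x)(L-2x)/(12EI) = -2·(8/5)·(4-(8/5))·(4-2·(8/5))/(12·1000) = -8/15625 rad
Superposition: θ = Σ θ_i = 4/15625 rad ≈ 0.000256 rad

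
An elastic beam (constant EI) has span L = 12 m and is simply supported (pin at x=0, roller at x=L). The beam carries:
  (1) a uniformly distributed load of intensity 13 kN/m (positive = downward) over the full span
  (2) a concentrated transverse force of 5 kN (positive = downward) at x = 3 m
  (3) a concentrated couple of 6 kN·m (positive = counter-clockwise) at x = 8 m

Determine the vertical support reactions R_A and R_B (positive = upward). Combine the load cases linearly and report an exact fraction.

Load 1 — uniform load w=13 kN/m over full span:
  R_A = wL/2 = 13·12/2 = 78 kN
  R_B = wL/2 = 13·12/2 = 78 kN
Load 2 — point force P=5 kN at a=3 m (b=L-a=9):
  R_A = Pb/L = 5·9/12 = 15/4 kN
  R_B = Pa/L = 5·3/12 = 5/4 kN
Load 3 — applied couple M₀=6 kN·m at a=8 m (b=L-a=4):
  R_A = M₀/L = 6/12 = 1/2 kN
  R_B = -M₀/L = -6/12 = -1/2 kN
Superposition: R_A = 329/4 kN, R_B = 315/4 kN

R_A = 329/4 kN, R_B = 315/4 kN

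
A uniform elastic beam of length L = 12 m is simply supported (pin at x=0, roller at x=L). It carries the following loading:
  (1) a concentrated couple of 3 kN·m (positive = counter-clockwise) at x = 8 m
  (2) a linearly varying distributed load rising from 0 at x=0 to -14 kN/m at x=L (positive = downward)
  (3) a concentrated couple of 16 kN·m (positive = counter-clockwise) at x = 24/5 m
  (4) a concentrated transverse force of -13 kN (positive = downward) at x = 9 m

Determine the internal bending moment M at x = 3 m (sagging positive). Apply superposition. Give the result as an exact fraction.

M(3) = -335/4 kN·m

Load 1 — applied couple M₀=3 kN·m at a=8 m (b=L-a=4):
  M_1 = M₀x/L  [x≤a] = 3·3/12 = 3/4 kN·m
Load 2 — triangular load w₀=-14 kN/m (0→w₀ over full span):
  M_2 = w₀Lx/6 - w₀x³/(6L) = (-14)·12·3/6 - (-14)·3³/(6·12) = -315/4 kN·m
Load 3 — applied couple M₀=16 kN·m at a=24/5 m (b=L-a=36/5):
  M_3 = M₀x/L  [x≤a] = 16·3/12 = 4 kN·m
Load 4 — point force P=-13 kN at a=9 m (b=L-a=3):
  M_4 = Pbx/L  [x≤a] = (-13)·3·3/12 = -39/4 kN·m
Superposition: M = Σ M_i = -335/4 kN·m ≈ -83.750000 kN·m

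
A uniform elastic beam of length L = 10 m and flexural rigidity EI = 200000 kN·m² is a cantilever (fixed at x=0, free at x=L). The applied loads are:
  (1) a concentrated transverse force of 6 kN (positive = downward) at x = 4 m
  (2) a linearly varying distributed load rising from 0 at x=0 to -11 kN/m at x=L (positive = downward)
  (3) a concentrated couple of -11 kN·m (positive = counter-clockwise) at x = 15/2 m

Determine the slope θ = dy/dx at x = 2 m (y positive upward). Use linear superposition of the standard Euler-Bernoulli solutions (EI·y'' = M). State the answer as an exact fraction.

θ(2) = 8491/3000000 rad

Load 1 — point force P=6 kN at a=4 m (b=L-a=6):
  θ_1 = -Px(2a-x)/(2EI)  [x≤a] = -6·2·(2·4-2)/(2·200000) = -9/50000 rad
Load 2 — triangular load w₀=-11 kN/m (0→w₀ over full span):
  θ_2 = (w₀Lx²/4-w₀L²x/3-w₀x⁴/(24L))/EI = ((-11)·10·2²/4-(-11)·10²·2/3-(-11)·2⁴/(24·10))/200000 = 9361/3000000 rad
Load 3 — applied couple M₀=-11 kN·m at a=15/2 m (b=L-a=5/2):
  θ_3 = M₀x/EI  [x≤a] = (-11)·2/200000 = -11/100000 rad
Superposition: θ = Σ θ_i = 8491/3000000 rad ≈ 0.002830 rad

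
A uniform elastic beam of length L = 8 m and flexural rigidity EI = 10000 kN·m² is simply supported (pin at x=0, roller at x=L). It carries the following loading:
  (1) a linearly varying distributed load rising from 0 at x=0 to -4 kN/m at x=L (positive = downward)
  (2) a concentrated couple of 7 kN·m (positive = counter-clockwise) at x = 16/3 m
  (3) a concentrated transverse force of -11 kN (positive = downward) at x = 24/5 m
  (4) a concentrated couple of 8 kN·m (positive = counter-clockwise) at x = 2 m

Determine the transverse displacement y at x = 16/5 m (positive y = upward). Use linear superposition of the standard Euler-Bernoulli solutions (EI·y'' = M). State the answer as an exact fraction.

y(16/5) = 1844513/87890625 m

Load 1 — triangular load w₀=-4 kN/m (0→w₀ over full span):
  y_1 = -w₀x(7L⁴-10L²x²+3x⁴)/(360LEI) = -(-4)·(16/5)·(7·8⁴-10·8²·(16/5)²+3·(16/5)⁴)/(360·8·10000) = 292096/29296875 m
Load 2 — applied couple M₀=7 kN·m at a=16/3 m (b=L-a=8/3):
  y_2 = (M₀x³/(6L)+C₁x)/EI  [x≤a] with C₁=M₀(3b²-L²)/(6L)=-56/9 = (7·(16/5)³/(6·8)+(-56/9)·(16/5))/10000 = -1064/703125 m
Load 3 — point force P=-11 kN at a=24/5 m (b=L-a=16/5):
  y_3 = -Pbx(L²-b²-x²)/(6LEI)  [x≤a] = -(-11)·(16/5)·(16/5)·(8²-(16/5)²-(16/5)²)/(6·8·10000) = 11968/1171875 m
Load 4 — applied couple M₀=8 kN·m at a=2 m (b=L-a=6):
  y_4 = (M₀x³/(6L)-M₀(x-a)²/2+C₁x)/EI  [x>a] with C₁=M₀(3b²-L²)/(6L)=22/3 = (8·(16/5)³/(6·8)-8·((16/5)-2)²/2+(22/3)·(16/5))/10000 = 181/78125 m
Superposition: y = Σ y_i = 1844513/87890625 m ≈ 0.020986 m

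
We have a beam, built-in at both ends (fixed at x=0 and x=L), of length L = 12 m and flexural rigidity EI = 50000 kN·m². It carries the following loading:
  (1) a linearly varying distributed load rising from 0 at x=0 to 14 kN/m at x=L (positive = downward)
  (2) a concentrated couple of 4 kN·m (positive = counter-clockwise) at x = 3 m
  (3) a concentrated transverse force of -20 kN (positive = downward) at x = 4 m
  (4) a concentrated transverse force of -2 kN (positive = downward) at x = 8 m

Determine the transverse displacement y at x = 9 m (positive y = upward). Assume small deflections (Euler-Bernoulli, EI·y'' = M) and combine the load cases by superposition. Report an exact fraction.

Load 1 — triangular load w₀=14 kN/m (0→w₀ over full span):
  y_1 = -w₀x²(L-x)²(x+2L)/(120LEI) = -14·9²·(12-9)²·(9+2·12)/(120·12·50000) = -18711/4000000 m
Load 2 — applied couple M₀=4 kN·m at a=3 m (b=L-a=9):
  y_2 = (R_Ax³/6 - M_Ax²/2 - M₀(x-a)²/2)/EI  [x>a] with R_A=3/8, M_A=-3/4 = ((3/8)·9³/6 - (-3/4)·9²/2 - 4·(9-3)²/2)/50000 = 63/800000 m
Load 3 — point force P=-20 kN at a=4 m (b=L-a=8):
  y_3 = -Pa²(L-x)²(3bL-(3b+a)(L-x))/(6L³EI)  [x>a] = -(-20)·4²·(12-9)²·(3·8·12-(3·8+4)·(12-9))/(6·12³·50000) = 17/15000 m
Load 4 — point force P=-2 kN at a=8 m (b=L-a=4):
  y_4 = -Pa²(L-x)²(3bL-(3b+a)(L-x))/(6L³EI)  [x>a] = -(-2)·8²·(12-9)²·(3·4·12-(3·4+8)·(12-9))/(6·12³·50000) = 7/37500 m
Superposition: y = Σ y_i = -3279/1000000 m ≈ -0.003279 m

y(9) = -3279/1000000 m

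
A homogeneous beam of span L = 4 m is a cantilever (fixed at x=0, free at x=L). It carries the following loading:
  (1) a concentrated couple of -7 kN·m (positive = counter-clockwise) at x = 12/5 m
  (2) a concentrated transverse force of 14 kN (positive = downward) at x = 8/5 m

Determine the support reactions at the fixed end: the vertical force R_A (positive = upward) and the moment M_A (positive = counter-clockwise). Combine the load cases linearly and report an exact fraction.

Load 1 — applied couple M₀=-7 kN·m at a=12/5 m (b=L-a=8/5):
  R_A = 0 kN
  M_A = -M₀ = -(-7) = 7 kN·m
Load 2 — point force P=14 kN at a=8/5 m (b=L-a=12/5):
  R_A = P = 14 kN
  M_A = Pa = 14·(8/5) = 112/5 kN·m
Superposition: R_A = 14 kN, M_A = 147/5 kN·m

R_A = 14 kN, M_A = 147/5 kN·m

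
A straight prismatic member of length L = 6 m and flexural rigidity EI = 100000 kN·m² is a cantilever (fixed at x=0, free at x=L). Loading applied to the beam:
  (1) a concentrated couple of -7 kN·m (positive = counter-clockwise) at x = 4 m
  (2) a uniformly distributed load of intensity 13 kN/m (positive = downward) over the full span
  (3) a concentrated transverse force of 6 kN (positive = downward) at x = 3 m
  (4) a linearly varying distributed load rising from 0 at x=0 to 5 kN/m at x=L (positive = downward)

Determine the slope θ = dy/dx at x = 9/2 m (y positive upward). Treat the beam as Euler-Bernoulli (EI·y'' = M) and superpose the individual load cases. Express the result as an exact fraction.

θ(9/2) = -165901/25600000 rad

Load 1 — applied couple M₀=-7 kN·m at a=4 m (b=L-a=2):
  θ_1 = M₀a/EI  [x>a] = (-7)·4/100000 = -7/25000 rad
Load 2 — uniform load w=13 kN/m over full span:
  θ_2 = -wx(x²-3Lx+3L²)/(6EI) = -13·(9/2)·((9/2)²-3·6·(9/2)+3·6²)/(6·100000) = -7371/1600000 rad
Load 3 — point force P=6 kN at a=3 m (b=L-a=3):
  θ_3 = -Pa²/(2EI)  [x>a] = -6·3²/(2·100000) = -27/100000 rad
Load 4 — triangular load w₀=5 kN/m (0→w₀ over full span):
  θ_4 = (w₀Lx²/4-w₀L²x/3-w₀x⁴/(24L))/EI = (5·6·(9/2)²/4-5·6²·(9/2)/3-5·(9/2)⁴/(24·6))/100000 = -6777/5120000 rad
Superposition: θ = Σ θ_i = -165901/25600000 rad ≈ -0.006481 rad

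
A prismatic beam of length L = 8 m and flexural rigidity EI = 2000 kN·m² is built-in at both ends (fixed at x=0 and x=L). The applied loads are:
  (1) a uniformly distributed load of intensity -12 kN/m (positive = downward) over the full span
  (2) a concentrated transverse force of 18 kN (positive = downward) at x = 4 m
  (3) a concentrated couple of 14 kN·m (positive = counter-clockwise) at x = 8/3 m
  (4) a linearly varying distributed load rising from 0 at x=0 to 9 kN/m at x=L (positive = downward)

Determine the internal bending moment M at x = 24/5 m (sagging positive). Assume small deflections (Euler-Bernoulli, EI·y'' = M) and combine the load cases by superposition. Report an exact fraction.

Load 1 — uniform load w=-12 kN/m over full span:
  M_1 = wLx/2 - wL²/12 - wx²/2 = (-12)·8·(24/5)/2 - (-12)·8²/12 - (-12)·(24/5)²/2 = -704/25 kN·m
Load 2 — point force P=18 kN at a=4 m (b=L-a=4):
  M_2 = Pa²(a+3b)(L-x)/L³ - Pa²b/L²  [x>a] = 18·4²·(4+3·4)·(8-(24/5))/8³ - 18·4²·4/8² = 54/5 kN·m
Load 3 — applied couple M₀=14 kN·m at a=8/3 m (b=L-a=16/3):
  M_3 = R_Ax - M_A - M₀  [x>a] with R_A=7/3, M_A=0 = (7/3)·(24/5) - 0 - 14 = -14/5 kN·m
Load 4 — triangular load w₀=9 kN/m (0→w₀ over full span):
  M_4 = 3w₀Lx/20 - w₀L²/30 - w₀x³/(6L) = 3·9·8·(24/5)/20 - 9·8²/30 - 9·(24/5)³/(6·8) = 1488/125 kN·m
Superposition: M = Σ M_i = -1032/125 kN·m ≈ -8.256000 kN·m

M(24/5) = -1032/125 kN·m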